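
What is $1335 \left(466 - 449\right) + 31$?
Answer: $22726$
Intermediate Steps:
$1335 \left(466 - 449\right) + 31 = 1335 \cdot 17 + 31 = 22695 + 31 = 22726$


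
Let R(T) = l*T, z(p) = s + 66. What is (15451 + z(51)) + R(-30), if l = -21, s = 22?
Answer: 16169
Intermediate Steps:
z(p) = 88 (z(p) = 22 + 66 = 88)
R(T) = -21*T
(15451 + z(51)) + R(-30) = (15451 + 88) - 21*(-30) = 15539 + 630 = 16169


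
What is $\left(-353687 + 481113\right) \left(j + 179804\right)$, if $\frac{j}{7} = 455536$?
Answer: $429241616856$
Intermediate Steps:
$j = 3188752$ ($j = 7 \cdot 455536 = 3188752$)
$\left(-353687 + 481113\right) \left(j + 179804\right) = \left(-353687 + 481113\right) \left(3188752 + 179804\right) = 127426 \cdot 3368556 = 429241616856$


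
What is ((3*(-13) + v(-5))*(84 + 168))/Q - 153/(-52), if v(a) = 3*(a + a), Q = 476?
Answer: -29691/884 ≈ -33.587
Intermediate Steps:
v(a) = 6*a (v(a) = 3*(2*a) = 6*a)
((3*(-13) + v(-5))*(84 + 168))/Q - 153/(-52) = ((3*(-13) + 6*(-5))*(84 + 168))/476 - 153/(-52) = ((-39 - 30)*252)*(1/476) - 153*(-1/52) = -69*252*(1/476) + 153/52 = -17388*1/476 + 153/52 = -621/17 + 153/52 = -29691/884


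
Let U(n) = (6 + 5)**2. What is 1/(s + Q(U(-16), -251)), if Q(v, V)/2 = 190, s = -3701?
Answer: -1/3321 ≈ -0.00030111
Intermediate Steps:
U(n) = 121 (U(n) = 11**2 = 121)
Q(v, V) = 380 (Q(v, V) = 2*190 = 380)
1/(s + Q(U(-16), -251)) = 1/(-3701 + 380) = 1/(-3321) = -1/3321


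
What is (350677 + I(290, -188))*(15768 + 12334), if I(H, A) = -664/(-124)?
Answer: 305501141606/31 ≈ 9.8549e+9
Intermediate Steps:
I(H, A) = 166/31 (I(H, A) = -664*(-1/124) = 166/31)
(350677 + I(290, -188))*(15768 + 12334) = (350677 + 166/31)*(15768 + 12334) = (10871153/31)*28102 = 305501141606/31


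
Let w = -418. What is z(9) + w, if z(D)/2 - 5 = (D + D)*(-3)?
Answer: -516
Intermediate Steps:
z(D) = 10 - 12*D (z(D) = 10 + 2*((D + D)*(-3)) = 10 + 2*((2*D)*(-3)) = 10 + 2*(-6*D) = 10 - 12*D)
z(9) + w = (10 - 12*9) - 418 = (10 - 108) - 418 = -98 - 418 = -516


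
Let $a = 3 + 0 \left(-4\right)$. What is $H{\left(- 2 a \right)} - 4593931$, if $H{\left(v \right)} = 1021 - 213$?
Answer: $-4593123$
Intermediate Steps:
$a = 3$ ($a = 3 + 0 = 3$)
$H{\left(v \right)} = 808$ ($H{\left(v \right)} = 1021 - 213 = 808$)
$H{\left(- 2 a \right)} - 4593931 = 808 - 4593931 = -4593123$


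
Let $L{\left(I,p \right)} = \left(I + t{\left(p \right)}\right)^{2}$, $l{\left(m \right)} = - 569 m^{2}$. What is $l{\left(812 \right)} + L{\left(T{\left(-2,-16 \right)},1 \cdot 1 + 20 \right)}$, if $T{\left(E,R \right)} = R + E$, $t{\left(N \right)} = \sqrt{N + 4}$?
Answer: $-375166567$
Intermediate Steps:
$t{\left(N \right)} = \sqrt{4 + N}$
$T{\left(E,R \right)} = E + R$
$L{\left(I,p \right)} = \left(I + \sqrt{4 + p}\right)^{2}$
$l{\left(812 \right)} + L{\left(T{\left(-2,-16 \right)},1 \cdot 1 + 20 \right)} = - 569 \cdot 812^{2} + \left(\left(-2 - 16\right) + \sqrt{4 + \left(1 \cdot 1 + 20\right)}\right)^{2} = \left(-569\right) 659344 + \left(-18 + \sqrt{4 + \left(1 + 20\right)}\right)^{2} = -375166736 + \left(-18 + \sqrt{4 + 21}\right)^{2} = -375166736 + \left(-18 + \sqrt{25}\right)^{2} = -375166736 + \left(-18 + 5\right)^{2} = -375166736 + \left(-13\right)^{2} = -375166736 + 169 = -375166567$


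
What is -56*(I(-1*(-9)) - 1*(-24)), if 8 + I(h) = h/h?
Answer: -952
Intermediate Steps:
I(h) = -7 (I(h) = -8 + h/h = -8 + 1 = -7)
-56*(I(-1*(-9)) - 1*(-24)) = -56*(-7 - 1*(-24)) = -56*(-7 + 24) = -56*17 = -952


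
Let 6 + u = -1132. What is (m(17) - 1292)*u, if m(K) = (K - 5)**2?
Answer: 1306424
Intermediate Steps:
u = -1138 (u = -6 - 1132 = -1138)
m(K) = (-5 + K)**2
(m(17) - 1292)*u = ((-5 + 17)**2 - 1292)*(-1138) = (12**2 - 1292)*(-1138) = (144 - 1292)*(-1138) = -1148*(-1138) = 1306424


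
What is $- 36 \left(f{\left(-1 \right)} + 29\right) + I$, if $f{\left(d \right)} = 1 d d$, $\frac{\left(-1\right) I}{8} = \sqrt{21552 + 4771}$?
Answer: $-1080 - 8 \sqrt{26323} \approx -2377.9$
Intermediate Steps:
$I = - 8 \sqrt{26323}$ ($I = - 8 \sqrt{21552 + 4771} = - 8 \sqrt{26323} \approx -1297.9$)
$f{\left(d \right)} = d^{2}$ ($f{\left(d \right)} = d d = d^{2}$)
$- 36 \left(f{\left(-1 \right)} + 29\right) + I = - 36 \left(\left(-1\right)^{2} + 29\right) - 8 \sqrt{26323} = - 36 \left(1 + 29\right) - 8 \sqrt{26323} = \left(-36\right) 30 - 8 \sqrt{26323} = -1080 - 8 \sqrt{26323}$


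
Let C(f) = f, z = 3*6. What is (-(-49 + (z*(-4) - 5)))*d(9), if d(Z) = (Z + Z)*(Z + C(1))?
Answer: 22680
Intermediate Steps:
z = 18
d(Z) = 2*Z*(1 + Z) (d(Z) = (Z + Z)*(Z + 1) = (2*Z)*(1 + Z) = 2*Z*(1 + Z))
(-(-49 + (z*(-4) - 5)))*d(9) = (-(-49 + (18*(-4) - 5)))*(2*9*(1 + 9)) = (-(-49 + (-72 - 5)))*(2*9*10) = -(-49 - 77)*180 = -1*(-126)*180 = 126*180 = 22680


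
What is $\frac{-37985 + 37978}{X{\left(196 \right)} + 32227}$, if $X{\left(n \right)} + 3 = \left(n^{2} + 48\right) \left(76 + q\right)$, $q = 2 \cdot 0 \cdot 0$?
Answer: $- \frac{7}{2955488} \approx -2.3685 \cdot 10^{-6}$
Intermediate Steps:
$q = 0$ ($q = 0 \cdot 0 = 0$)
$X{\left(n \right)} = 3645 + 76 n^{2}$ ($X{\left(n \right)} = -3 + \left(n^{2} + 48\right) \left(76 + 0\right) = -3 + \left(48 + n^{2}\right) 76 = -3 + \left(3648 + 76 n^{2}\right) = 3645 + 76 n^{2}$)
$\frac{-37985 + 37978}{X{\left(196 \right)} + 32227} = \frac{-37985 + 37978}{\left(3645 + 76 \cdot 196^{2}\right) + 32227} = - \frac{7}{\left(3645 + 76 \cdot 38416\right) + 32227} = - \frac{7}{\left(3645 + 2919616\right) + 32227} = - \frac{7}{2923261 + 32227} = - \frac{7}{2955488}$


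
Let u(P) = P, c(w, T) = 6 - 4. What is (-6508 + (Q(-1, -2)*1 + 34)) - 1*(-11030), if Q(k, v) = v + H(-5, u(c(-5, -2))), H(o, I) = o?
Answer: 4549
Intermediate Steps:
c(w, T) = 2
Q(k, v) = -5 + v (Q(k, v) = v - 5 = -5 + v)
(-6508 + (Q(-1, -2)*1 + 34)) - 1*(-11030) = (-6508 + ((-5 - 2)*1 + 34)) - 1*(-11030) = (-6508 + (-7*1 + 34)) + 11030 = (-6508 + (-7 + 34)) + 11030 = (-6508 + 27) + 11030 = -6481 + 11030 = 4549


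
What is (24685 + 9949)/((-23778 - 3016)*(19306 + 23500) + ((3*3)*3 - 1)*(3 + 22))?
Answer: -17317/573471657 ≈ -3.0197e-5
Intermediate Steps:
(24685 + 9949)/((-23778 - 3016)*(19306 + 23500) + ((3*3)*3 - 1)*(3 + 22)) = 34634/(-26794*42806 + (9*3 - 1)*25) = 34634/(-1146943964 + (27 - 1)*25) = 34634/(-1146943964 + 26*25) = 34634/(-1146943964 + 650) = 34634/(-1146943314) = 34634*(-1/1146943314) = -17317/573471657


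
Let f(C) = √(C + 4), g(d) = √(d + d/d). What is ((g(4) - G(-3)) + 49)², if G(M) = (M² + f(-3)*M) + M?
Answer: (46 + √5)² ≈ 2326.7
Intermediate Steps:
g(d) = √(1 + d) (g(d) = √(d + 1) = √(1 + d))
f(C) = √(4 + C)
G(M) = M² + 2*M (G(M) = (M² + √(4 - 3)*M) + M = (M² + √1*M) + M = (M² + 1*M) + M = (M² + M) + M = (M + M²) + M = M² + 2*M)
((g(4) - G(-3)) + 49)² = ((√(1 + 4) - (-3)*(2 - 3)) + 49)² = ((√5 - (-3)*(-1)) + 49)² = ((√5 - 1*3) + 49)² = ((√5 - 3) + 49)² = ((-3 + √5) + 49)² = (46 + √5)²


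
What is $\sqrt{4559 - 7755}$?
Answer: $2 i \sqrt{799} \approx 56.533 i$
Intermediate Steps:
$\sqrt{4559 - 7755} = \sqrt{-3196} = 2 i \sqrt{799}$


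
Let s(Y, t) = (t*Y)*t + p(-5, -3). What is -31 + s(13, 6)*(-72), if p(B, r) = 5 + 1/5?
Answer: -170507/5 ≈ -34101.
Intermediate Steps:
p(B, r) = 26/5 (p(B, r) = 5 + ⅕ = 26/5)
s(Y, t) = 26/5 + Y*t² (s(Y, t) = (t*Y)*t + 26/5 = (Y*t)*t + 26/5 = Y*t² + 26/5 = 26/5 + Y*t²)
-31 + s(13, 6)*(-72) = -31 + (26/5 + 13*6²)*(-72) = -31 + (26/5 + 13*36)*(-72) = -31 + (26/5 + 468)*(-72) = -31 + (2366/5)*(-72) = -31 - 170352/5 = -170507/5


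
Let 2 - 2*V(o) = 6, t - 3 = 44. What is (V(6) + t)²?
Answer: 2025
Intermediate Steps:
t = 47 (t = 3 + 44 = 47)
V(o) = -2 (V(o) = 1 - ½*6 = 1 - 3 = -2)
(V(6) + t)² = (-2 + 47)² = 45² = 2025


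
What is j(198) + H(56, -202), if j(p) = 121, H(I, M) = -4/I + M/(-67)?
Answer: 116259/938 ≈ 123.94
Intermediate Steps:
H(I, M) = -4/I - M/67 (H(I, M) = -4/I + M*(-1/67) = -4/I - M/67)
j(198) + H(56, -202) = 121 + (-4/56 - 1/67*(-202)) = 121 + (-4*1/56 + 202/67) = 121 + (-1/14 + 202/67) = 121 + 2761/938 = 116259/938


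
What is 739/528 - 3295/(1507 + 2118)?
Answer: 187823/382800 ≈ 0.49066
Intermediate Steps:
739/528 - 3295/(1507 + 2118) = 739*(1/528) - 3295/3625 = 739/528 - 3295*1/3625 = 739/528 - 659/725 = 187823/382800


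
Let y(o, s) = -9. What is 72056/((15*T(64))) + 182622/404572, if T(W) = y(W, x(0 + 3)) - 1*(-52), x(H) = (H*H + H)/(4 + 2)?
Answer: 14634815611/130474470 ≈ 112.17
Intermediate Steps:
x(H) = H/6 + H²/6 (x(H) = (H² + H)/6 = (H + H²)*(⅙) = H/6 + H²/6)
T(W) = 43 (T(W) = -9 - 1*(-52) = -9 + 52 = 43)
72056/((15*T(64))) + 182622/404572 = 72056/((15*43)) + 182622/404572 = 72056/645 + 182622*(1/404572) = 72056*(1/645) + 91311/202286 = 72056/645 + 91311/202286 = 14634815611/130474470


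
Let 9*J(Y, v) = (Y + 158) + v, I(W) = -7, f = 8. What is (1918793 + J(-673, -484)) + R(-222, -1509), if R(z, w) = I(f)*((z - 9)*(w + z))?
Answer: -880345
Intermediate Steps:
J(Y, v) = 158/9 + Y/9 + v/9 (J(Y, v) = ((Y + 158) + v)/9 = ((158 + Y) + v)/9 = (158 + Y + v)/9 = 158/9 + Y/9 + v/9)
R(z, w) = -7*(-9 + z)*(w + z) (R(z, w) = -7*(z - 9)*(w + z) = -7*(-9 + z)*(w + z))
(1918793 + J(-673, -484)) + R(-222, -1509) = (1918793 + (158/9 + (1/9)*(-673) + (1/9)*(-484))) + (-7*(-222)**2 + 63*(-1509) + 63*(-222) - 7*(-1509)*(-222)) = (1918793 + (158/9 - 673/9 - 484/9)) + (-7*49284 - 95067 - 13986 - 2344986) = (1918793 - 111) + (-344988 - 95067 - 13986 - 2344986) = 1918682 - 2799027 = -880345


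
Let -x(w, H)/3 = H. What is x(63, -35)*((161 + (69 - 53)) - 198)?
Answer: -2205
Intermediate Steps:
x(w, H) = -3*H
x(63, -35)*((161 + (69 - 53)) - 198) = (-3*(-35))*((161 + (69 - 53)) - 198) = 105*((161 + 16) - 198) = 105*(177 - 198) = 105*(-21) = -2205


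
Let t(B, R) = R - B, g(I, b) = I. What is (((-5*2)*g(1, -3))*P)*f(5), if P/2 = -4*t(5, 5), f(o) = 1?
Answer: 0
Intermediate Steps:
P = 0 (P = 2*(-4*(5 - 1*5)) = 2*(-4*(5 - 5)) = 2*(-4*0) = 2*0 = 0)
(((-5*2)*g(1, -3))*P)*f(5) = ((-5*2*1)*0)*1 = (-10*1*0)*1 = -10*0*1 = 0*1 = 0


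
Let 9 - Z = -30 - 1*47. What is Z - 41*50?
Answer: -1964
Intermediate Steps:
Z = 86 (Z = 9 - (-30 - 1*47) = 9 - (-30 - 47) = 9 - 1*(-77) = 9 + 77 = 86)
Z - 41*50 = 86 - 41*50 = 86 - 2050 = -1964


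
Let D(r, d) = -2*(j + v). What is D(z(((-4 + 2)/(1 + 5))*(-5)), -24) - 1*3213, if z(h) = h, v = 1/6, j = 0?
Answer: -9640/3 ≈ -3213.3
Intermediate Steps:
v = ⅙ ≈ 0.16667
D(r, d) = -⅓ (D(r, d) = -2*(0 + ⅙) = -2*⅙ = -⅓)
D(z(((-4 + 2)/(1 + 5))*(-5)), -24) - 1*3213 = -⅓ - 1*3213 = -⅓ - 3213 = -9640/3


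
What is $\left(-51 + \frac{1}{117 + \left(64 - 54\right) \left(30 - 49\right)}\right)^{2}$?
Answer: $\frac{13868176}{5329} \approx 2602.4$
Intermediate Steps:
$\left(-51 + \frac{1}{117 + \left(64 - 54\right) \left(30 - 49\right)}\right)^{2} = \left(-51 + \frac{1}{117 + 10 \left(-19\right)}\right)^{2} = \left(-51 + \frac{1}{117 - 190}\right)^{2} = \left(-51 + \frac{1}{-73}\right)^{2} = \left(-51 - \frac{1}{73}\right)^{2} = \left(- \frac{3724}{73}\right)^{2} = \frac{13868176}{5329}$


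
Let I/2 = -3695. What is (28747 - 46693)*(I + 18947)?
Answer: -207401922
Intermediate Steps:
I = -7390 (I = 2*(-3695) = -7390)
(28747 - 46693)*(I + 18947) = (28747 - 46693)*(-7390 + 18947) = -17946*11557 = -207401922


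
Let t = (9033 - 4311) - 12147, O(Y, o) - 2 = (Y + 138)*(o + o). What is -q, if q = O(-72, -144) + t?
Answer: 26431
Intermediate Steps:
O(Y, o) = 2 + 2*o*(138 + Y) (O(Y, o) = 2 + (Y + 138)*(o + o) = 2 + (138 + Y)*(2*o) = 2 + 2*o*(138 + Y))
t = -7425 (t = 4722 - 12147 = -7425)
q = -26431 (q = (2 + 276*(-144) + 2*(-72)*(-144)) - 7425 = (2 - 39744 + 20736) - 7425 = -19006 - 7425 = -26431)
-q = -1*(-26431) = 26431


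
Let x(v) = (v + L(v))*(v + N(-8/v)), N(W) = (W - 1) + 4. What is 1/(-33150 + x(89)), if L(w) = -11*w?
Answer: -1/114950 ≈ -8.6994e-6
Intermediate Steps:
N(W) = 3 + W (N(W) = (-1 + W) + 4 = 3 + W)
x(v) = -10*v*(3 + v - 8/v) (x(v) = (v - 11*v)*(v + (3 - 8/v)) = (-10*v)*(3 + v - 8/v) = -10*v*(3 + v - 8/v))
1/(-33150 + x(89)) = 1/(-33150 + (80 - 30*89 - 10*89²)) = 1/(-33150 + (80 - 2670 - 10*7921)) = 1/(-33150 + (80 - 2670 - 79210)) = 1/(-33150 - 81800) = 1/(-114950) = -1/114950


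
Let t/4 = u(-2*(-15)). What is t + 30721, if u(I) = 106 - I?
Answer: 31025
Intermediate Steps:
t = 304 (t = 4*(106 - (-2)*(-15)) = 4*(106 - 1*30) = 4*(106 - 30) = 4*76 = 304)
t + 30721 = 304 + 30721 = 31025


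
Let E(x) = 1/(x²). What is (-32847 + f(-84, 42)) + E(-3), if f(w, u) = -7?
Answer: -295685/9 ≈ -32854.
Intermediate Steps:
E(x) = x⁻²
(-32847 + f(-84, 42)) + E(-3) = (-32847 - 7) + (-3)⁻² = -32854 + ⅑ = -295685/9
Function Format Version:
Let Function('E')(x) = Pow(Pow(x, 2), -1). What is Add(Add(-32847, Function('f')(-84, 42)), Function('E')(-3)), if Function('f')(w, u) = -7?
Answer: Rational(-295685, 9) ≈ -32854.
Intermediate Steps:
Function('E')(x) = Pow(x, -2)
Add(Add(-32847, Function('f')(-84, 42)), Function('E')(-3)) = Add(Add(-32847, -7), Pow(-3, -2)) = Add(-32854, Rational(1, 9)) = Rational(-295685, 9)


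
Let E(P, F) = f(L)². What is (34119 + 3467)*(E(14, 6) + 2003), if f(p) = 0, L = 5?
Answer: 75284758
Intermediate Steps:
E(P, F) = 0 (E(P, F) = 0² = 0)
(34119 + 3467)*(E(14, 6) + 2003) = (34119 + 3467)*(0 + 2003) = 37586*2003 = 75284758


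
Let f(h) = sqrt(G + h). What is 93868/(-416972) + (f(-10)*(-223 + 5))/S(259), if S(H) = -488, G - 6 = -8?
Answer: -23467/104243 + 109*I*sqrt(3)/122 ≈ -0.22512 + 1.5475*I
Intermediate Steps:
G = -2 (G = 6 - 8 = -2)
f(h) = sqrt(-2 + h)
93868/(-416972) + (f(-10)*(-223 + 5))/S(259) = 93868/(-416972) + (sqrt(-2 - 10)*(-223 + 5))/(-488) = 93868*(-1/416972) + (sqrt(-12)*(-218))*(-1/488) = -23467/104243 + ((2*I*sqrt(3))*(-218))*(-1/488) = -23467/104243 - 436*I*sqrt(3)*(-1/488) = -23467/104243 + 109*I*sqrt(3)/122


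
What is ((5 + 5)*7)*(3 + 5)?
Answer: 560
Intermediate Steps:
((5 + 5)*7)*(3 + 5) = (10*7)*8 = 70*8 = 560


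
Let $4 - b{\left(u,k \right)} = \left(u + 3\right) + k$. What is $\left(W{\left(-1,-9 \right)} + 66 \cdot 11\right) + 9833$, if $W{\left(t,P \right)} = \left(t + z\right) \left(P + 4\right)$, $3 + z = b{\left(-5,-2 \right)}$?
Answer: $10539$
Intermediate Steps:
$b{\left(u,k \right)} = 1 - k - u$ ($b{\left(u,k \right)} = 4 - \left(\left(u + 3\right) + k\right) = 4 - \left(\left(3 + u\right) + k\right) = 4 - \left(3 + k + u\right) = 1 - k - u$)
$z = 5$ ($z = -3 - -8 = -3 + \left(1 + 2 + 5\right) = -3 + 8 = 5$)
$W{\left(t,P \right)} = \left(4 + P\right) \left(5 + t\right)$ ($W{\left(t,P \right)} = \left(t + 5\right) \left(P + 4\right) = \left(5 + t\right) \left(4 + P\right) = \left(4 + P\right) \left(5 + t\right)$)
$\left(W{\left(-1,-9 \right)} + 66 \cdot 11\right) + 9833 = \left(\left(20 + 4 \left(-1\right) + 5 \left(-9\right) - -9\right) + 66 \cdot 11\right) + 9833 = \left(\left(20 - 4 - 45 + 9\right) + 726\right) + 9833 = \left(-20 + 726\right) + 9833 = 706 + 9833 = 10539$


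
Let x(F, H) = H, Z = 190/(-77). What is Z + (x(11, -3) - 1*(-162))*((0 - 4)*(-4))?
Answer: 195698/77 ≈ 2541.5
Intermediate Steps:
Z = -190/77 (Z = 190*(-1/77) = -190/77 ≈ -2.4675)
Z + (x(11, -3) - 1*(-162))*((0 - 4)*(-4)) = -190/77 + (-3 - 1*(-162))*((0 - 4)*(-4)) = -190/77 + (-3 + 162)*(-4*(-4)) = -190/77 + 159*16 = -190/77 + 2544 = 195698/77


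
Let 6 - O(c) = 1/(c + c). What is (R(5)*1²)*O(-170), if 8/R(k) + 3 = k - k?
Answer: -4082/255 ≈ -16.008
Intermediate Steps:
O(c) = 6 - 1/(2*c) (O(c) = 6 - 1/(c + c) = 6 - 1/(2*c))
R(k) = -8/3 (R(k) = 8/(-3 + (k - k)) = 8/(-3 + 0) = 8/(-3) = 8*(-⅓) = -8/3)
(R(5)*1²)*O(-170) = (-8/3*1²)*(6 - ½/(-170)) = (-8/3*1)*(6 - ½*(-1/170)) = -8*(6 + 1/340)/3 = -8/3*2041/340 = -4082/255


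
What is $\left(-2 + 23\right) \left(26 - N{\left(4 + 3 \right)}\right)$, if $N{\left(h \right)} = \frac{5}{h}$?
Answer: $531$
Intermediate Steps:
$\left(-2 + 23\right) \left(26 - N{\left(4 + 3 \right)}\right) = \left(-2 + 23\right) \left(26 - \frac{5}{4 + 3}\right) = 21 \left(26 - \frac{5}{7}\right) = 21 \cdot \frac{177}{7} = 531$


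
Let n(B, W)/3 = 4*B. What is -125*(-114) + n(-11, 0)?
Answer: 14118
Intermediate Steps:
n(B, W) = 12*B (n(B, W) = 3*(4*B) = 12*B)
-125*(-114) + n(-11, 0) = -125*(-114) + 12*(-11) = 14250 - 132 = 14118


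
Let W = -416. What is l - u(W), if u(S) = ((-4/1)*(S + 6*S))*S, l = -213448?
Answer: 4632120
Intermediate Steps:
u(S) = -28*S² (u(S) = ((-4*1)*(7*S))*S = (-28*S)*S = -28*S²)
l - u(W) = -213448 - (-28)*(-416)² = -213448 - (-28)*173056 = -213448 - 1*(-4845568) = -213448 + 4845568 = 4632120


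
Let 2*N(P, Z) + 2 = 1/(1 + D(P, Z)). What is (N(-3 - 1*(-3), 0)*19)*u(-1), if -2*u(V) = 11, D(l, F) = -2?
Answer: 627/4 ≈ 156.75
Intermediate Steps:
u(V) = -11/2 (u(V) = -½*11 = -11/2)
N(P, Z) = -3/2 (N(P, Z) = -1 + 1/(2*(1 - 2)) = -1 + (½)/(-1) = -1 + (½)*(-1) = -1 - ½ = -3/2)
(N(-3 - 1*(-3), 0)*19)*u(-1) = -3/2*19*(-11/2) = -57/2*(-11/2) = 627/4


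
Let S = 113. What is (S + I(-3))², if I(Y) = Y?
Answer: 12100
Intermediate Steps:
(S + I(-3))² = (113 - 3)² = 110² = 12100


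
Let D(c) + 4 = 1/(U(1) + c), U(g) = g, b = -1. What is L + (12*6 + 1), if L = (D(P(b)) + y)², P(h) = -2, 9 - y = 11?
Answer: 122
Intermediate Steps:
y = -2 (y = 9 - 1*11 = 9 - 11 = -2)
D(c) = -4 + 1/(1 + c)
L = 49 (L = ((-3 - 4*(-2))/(1 - 2) - 2)² = ((-3 + 8)/(-1) - 2)² = (-1*5 - 2)² = (-5 - 2)² = (-7)² = 49)
L + (12*6 + 1) = 49 + (12*6 + 1) = 49 + (72 + 1) = 49 + 73 = 122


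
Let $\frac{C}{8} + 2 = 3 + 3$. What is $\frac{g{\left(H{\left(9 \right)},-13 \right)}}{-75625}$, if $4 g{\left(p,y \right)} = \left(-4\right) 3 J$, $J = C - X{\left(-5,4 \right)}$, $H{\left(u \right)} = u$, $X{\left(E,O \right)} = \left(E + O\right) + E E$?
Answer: $\frac{24}{75625} \approx 0.00031736$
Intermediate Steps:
$X{\left(E,O \right)} = E + O + E^{2}$ ($X{\left(E,O \right)} = \left(E + O\right) + E^{2} = E + O + E^{2}$)
$C = 32$ ($C = -16 + 8 \left(3 + 3\right) = -16 + 8 \cdot 6 = -16 + 48 = 32$)
$J = 8$ ($J = 32 - \left(-5 + 4 + \left(-5\right)^{2}\right) = 32 - \left(-5 + 4 + 25\right) = 32 - 24 = 8$)
$g{\left(p,y \right)} = -24$ ($g{\left(p,y \right)} = \frac{\left(-4\right) 3 \cdot 8}{4} = \frac{\left(-12\right) 8}{4} = \frac{1}{4} \left(-96\right) = -24$)
$\frac{g{\left(H{\left(9 \right)},-13 \right)}}{-75625} = - \frac{24}{-75625} = \left(-24\right) \left(- \frac{1}{75625}\right) = \frac{24}{75625}$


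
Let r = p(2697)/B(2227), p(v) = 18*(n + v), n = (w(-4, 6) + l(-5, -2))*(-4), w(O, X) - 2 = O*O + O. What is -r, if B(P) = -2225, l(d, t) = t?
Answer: 47682/2225 ≈ 21.430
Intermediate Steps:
w(O, X) = 2 + O + O² (w(O, X) = 2 + (O*O + O) = 2 + (O² + O) = 2 + (O + O²) = 2 + O + O²)
n = -48 (n = ((2 - 4 + (-4)²) - 2)*(-4) = ((2 - 4 + 16) - 2)*(-4) = (14 - 2)*(-4) = 12*(-4) = -48)
p(v) = -864 + 18*v (p(v) = 18*(-48 + v) = -864 + 18*v)
r = -47682/2225 (r = (-864 + 18*2697)/(-2225) = (-864 + 48546)*(-1/2225) = 47682*(-1/2225) = -47682/2225 ≈ -21.430)
-r = -1*(-47682/2225) = 47682/2225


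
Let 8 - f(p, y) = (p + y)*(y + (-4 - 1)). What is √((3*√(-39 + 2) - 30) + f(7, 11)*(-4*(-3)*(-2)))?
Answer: √(2370 + 3*I*√37) ≈ 48.683 + 0.1874*I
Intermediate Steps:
f(p, y) = 8 - (-5 + y)*(p + y) (f(p, y) = 8 - (p + y)*(y + (-4 - 1)) = 8 - (p + y)*(y - 5) = 8 - (p + y)*(-5 + y) = 8 - (-5 + y)*(p + y))
√((3*√(-39 + 2) - 30) + f(7, 11)*(-4*(-3)*(-2))) = √((3*√(-39 + 2) - 30) + (8 - 1*11² + 5*7 + 5*11 - 1*7*11)*(-4*(-3)*(-2))) = √((3*√(-37) - 30) + (8 - 1*121 + 35 + 55 - 77)*(12*(-2))) = √((3*(I*√37) - 30) + (8 - 121 + 35 + 55 - 77)*(-24)) = √((3*I*√37 - 30) - 100*(-24)) = √((-30 + 3*I*√37) + 2400) = √(2370 + 3*I*√37)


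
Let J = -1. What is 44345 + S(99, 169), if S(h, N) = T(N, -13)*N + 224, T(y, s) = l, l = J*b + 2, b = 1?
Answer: 44738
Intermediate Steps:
l = 1 (l = -1*1 + 2 = -1 + 2 = 1)
T(y, s) = 1
S(h, N) = 224 + N (S(h, N) = 1*N + 224 = N + 224 = 224 + N)
44345 + S(99, 169) = 44345 + (224 + 169) = 44345 + 393 = 44738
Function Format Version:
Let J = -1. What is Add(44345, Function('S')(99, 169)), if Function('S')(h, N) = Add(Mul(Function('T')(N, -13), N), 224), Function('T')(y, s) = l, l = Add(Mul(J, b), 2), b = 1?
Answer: 44738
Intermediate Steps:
l = 1 (l = Add(Mul(-1, 1), 2) = Add(-1, 2) = 1)
Function('T')(y, s) = 1
Function('S')(h, N) = Add(224, N) (Function('S')(h, N) = Add(Mul(1, N), 224) = Add(N, 224) = Add(224, N))
Add(44345, Function('S')(99, 169)) = Add(44345, Add(224, 169)) = Add(44345, 393) = 44738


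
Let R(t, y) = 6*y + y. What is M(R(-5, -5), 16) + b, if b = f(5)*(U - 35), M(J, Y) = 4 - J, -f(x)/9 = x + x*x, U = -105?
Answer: 37839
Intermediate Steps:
R(t, y) = 7*y
f(x) = -9*x - 9*x² (f(x) = -9*(x + x*x) = -9*(x + x²) = -9*x - 9*x²)
b = 37800 (b = (-9*5*(1 + 5))*(-105 - 35) = -9*5*6*(-140) = -270*(-140) = 37800)
M(R(-5, -5), 16) + b = (4 - 7*(-5)) + 37800 = (4 - 1*(-35)) + 37800 = (4 + 35) + 37800 = 39 + 37800 = 37839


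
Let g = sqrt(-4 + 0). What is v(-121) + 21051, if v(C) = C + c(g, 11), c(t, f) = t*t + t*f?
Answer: 20926 + 22*I ≈ 20926.0 + 22.0*I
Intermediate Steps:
g = 2*I (g = sqrt(-4) = 2*I ≈ 2.0*I)
c(t, f) = t**2 + f*t
v(C) = C + 2*I*(11 + 2*I) (v(C) = C + (2*I)*(11 + 2*I) = C + 2*I*(11 + 2*I))
v(-121) + 21051 = (-4 - 121 + 22*I) + 21051 = (-125 + 22*I) + 21051 = 20926 + 22*I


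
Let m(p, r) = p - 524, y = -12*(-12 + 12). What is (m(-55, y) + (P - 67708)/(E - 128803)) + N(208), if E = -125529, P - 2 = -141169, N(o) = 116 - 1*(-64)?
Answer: -101269593/254332 ≈ -398.18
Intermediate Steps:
y = 0 (y = -12*0 = 0)
N(o) = 180 (N(o) = 116 + 64 = 180)
m(p, r) = -524 + p
P = -141167 (P = 2 - 141169 = -141167)
(m(-55, y) + (P - 67708)/(E - 128803)) + N(208) = ((-524 - 55) + (-141167 - 67708)/(-125529 - 128803)) + 180 = (-579 - 208875/(-254332)) + 180 = (-579 - 208875*(-1/254332)) + 180 = (-579 + 208875/254332) + 180 = -147049353/254332 + 180 = -101269593/254332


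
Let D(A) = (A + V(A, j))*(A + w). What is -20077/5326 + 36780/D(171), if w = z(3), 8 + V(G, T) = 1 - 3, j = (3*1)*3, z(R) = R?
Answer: -61091133/24867094 ≈ -2.4567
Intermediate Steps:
j = 9 (j = 3*3 = 9)
V(G, T) = -10 (V(G, T) = -8 + (1 - 3) = -8 - 2 = -10)
w = 3
D(A) = (-10 + A)*(3 + A) (D(A) = (A - 10)*(A + 3) = (-10 + A)*(3 + A))
-20077/5326 + 36780/D(171) = -20077/5326 + 36780/(-30 + 171² - 7*171) = -20077*1/5326 + 36780/(-30 + 29241 - 1197) = -20077/5326 + 36780/28014 = -20077/5326 + 36780*(1/28014) = -20077/5326 + 6130/4669 = -61091133/24867094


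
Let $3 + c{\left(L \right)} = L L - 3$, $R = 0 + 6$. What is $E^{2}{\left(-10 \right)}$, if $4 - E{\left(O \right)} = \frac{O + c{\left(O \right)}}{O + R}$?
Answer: $625$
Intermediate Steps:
$R = 6$
$c{\left(L \right)} = -6 + L^{2}$ ($c{\left(L \right)} = -3 + \left(L L - 3\right) = -3 + \left(L^{2} - 3\right) = -3 + \left(-3 + L^{2}\right) = -6 + L^{2}$)
$E{\left(O \right)} = 4 - \frac{-6 + O + O^{2}}{6 + O}$ ($E{\left(O \right)} = 4 - \frac{O + \left(-6 + O^{2}\right)}{O + 6} = 4 - \frac{-6 + O + O^{2}}{6 + O}$)
$E^{2}{\left(-10 \right)} = \left(\frac{30 - \left(-10\right)^{2} + 3 \left(-10\right)}{6 - 10}\right)^{2} = \left(\frac{30 - 100 - 30}{-4}\right)^{2} = \left(- \frac{30 - 100 - 30}{4}\right)^{2} = \left(\left(- \frac{1}{4}\right) \left(-100\right)\right)^{2} = 25^{2} = 625$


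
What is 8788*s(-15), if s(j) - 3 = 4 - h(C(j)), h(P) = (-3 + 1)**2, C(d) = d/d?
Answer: 26364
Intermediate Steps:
C(d) = 1
h(P) = 4 (h(P) = (-2)**2 = 4)
s(j) = 3 (s(j) = 3 + (4 - 1*4) = 3 + (4 - 4) = 3 + 0 = 3)
8788*s(-15) = 8788*3 = 26364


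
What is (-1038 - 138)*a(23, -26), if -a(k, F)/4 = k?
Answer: 108192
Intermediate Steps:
a(k, F) = -4*k
(-1038 - 138)*a(23, -26) = (-1038 - 138)*(-4*23) = -1176*(-92) = 108192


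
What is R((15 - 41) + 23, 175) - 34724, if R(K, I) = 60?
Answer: -34664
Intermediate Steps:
R((15 - 41) + 23, 175) - 34724 = 60 - 34724 = -34664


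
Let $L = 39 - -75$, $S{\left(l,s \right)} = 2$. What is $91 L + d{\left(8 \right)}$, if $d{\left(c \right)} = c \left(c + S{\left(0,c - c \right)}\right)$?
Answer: $10454$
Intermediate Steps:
$d{\left(c \right)} = c \left(2 + c\right)$ ($d{\left(c \right)} = c \left(c + 2\right) = c \left(2 + c\right)$)
$L = 114$ ($L = 39 + 75 = 114$)
$91 L + d{\left(8 \right)} = 91 \cdot 114 + 8 \left(2 + 8\right) = 10374 + 8 \cdot 10 = 10374 + 80 = 10454$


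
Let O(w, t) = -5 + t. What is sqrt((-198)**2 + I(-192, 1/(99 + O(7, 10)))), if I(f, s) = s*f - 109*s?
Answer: sqrt(105999790)/52 ≈ 197.99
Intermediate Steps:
I(f, s) = -109*s + f*s (I(f, s) = f*s - 109*s = -109*s + f*s)
sqrt((-198)**2 + I(-192, 1/(99 + O(7, 10)))) = sqrt((-198)**2 + (-109 - 192)/(99 + (-5 + 10))) = sqrt(39204 - 301/(99 + 5)) = sqrt(39204 - 301/104) = sqrt(4076915/104) = sqrt(105999790)/52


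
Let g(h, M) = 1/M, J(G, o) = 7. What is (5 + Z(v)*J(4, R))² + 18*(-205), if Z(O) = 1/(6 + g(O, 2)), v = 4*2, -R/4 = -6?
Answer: -617369/169 ≈ -3653.1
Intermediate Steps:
R = 24 (R = -4*(-6) = 24)
v = 8
Z(O) = 2/13 (Z(O) = 1/(6 + 1/2) = 1/(6 + ½) = 1/(13/2) = 2/13)
(5 + Z(v)*J(4, R))² + 18*(-205) = (5 + (2/13)*7)² + 18*(-205) = (5 + 14/13)² - 3690 = (79/13)² - 3690 = 6241/169 - 3690 = -617369/169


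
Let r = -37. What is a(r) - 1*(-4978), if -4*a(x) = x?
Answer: 19949/4 ≈ 4987.3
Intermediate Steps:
a(x) = -x/4
a(r) - 1*(-4978) = -¼*(-37) - 1*(-4978) = 37/4 + 4978 = 19949/4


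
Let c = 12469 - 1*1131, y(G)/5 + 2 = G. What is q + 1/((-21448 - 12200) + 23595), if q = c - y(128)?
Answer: 107647523/10053 ≈ 10708.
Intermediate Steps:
y(G) = -10 + 5*G
c = 11338 (c = 12469 - 1131 = 11338)
q = 10708 (q = 11338 - (-10 + 5*128) = 11338 - (-10 + 640) = 11338 - 1*630 = 11338 - 630 = 10708)
q + 1/((-21448 - 12200) + 23595) = 10708 + 1/((-21448 - 12200) + 23595) = 10708 + 1/(-33648 + 23595) = 10708 + 1/(-10053) = 10708 - 1/10053 = 107647523/10053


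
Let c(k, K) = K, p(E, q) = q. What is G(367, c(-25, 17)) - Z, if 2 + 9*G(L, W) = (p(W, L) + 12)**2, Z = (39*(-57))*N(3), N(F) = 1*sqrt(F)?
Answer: 143639/9 + 2223*sqrt(3) ≈ 19810.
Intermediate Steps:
N(F) = sqrt(F)
Z = -2223*sqrt(3) (Z = (39*(-57))*sqrt(3) = -2223*sqrt(3) ≈ -3850.3)
G(L, W) = -2/9 + (12 + L)**2/9 (G(L, W) = -2/9 + (L + 12)**2/9 = -2/9 + (12 + L)**2/9)
G(367, c(-25, 17)) - Z = (-2/9 + (12 + 367)**2/9) - (-2223)*sqrt(3) = (-2/9 + (1/9)*379**2) + 2223*sqrt(3) = (-2/9 + (1/9)*143641) + 2223*sqrt(3) = (-2/9 + 143641/9) + 2223*sqrt(3) = 143639/9 + 2223*sqrt(3)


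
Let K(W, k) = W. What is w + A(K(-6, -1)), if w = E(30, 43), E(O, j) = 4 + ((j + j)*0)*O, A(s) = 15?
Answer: 19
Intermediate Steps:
E(O, j) = 4 (E(O, j) = 4 + ((2*j)*0)*O = 4 + 0*O = 4 + 0 = 4)
w = 4
w + A(K(-6, -1)) = 4 + 15 = 19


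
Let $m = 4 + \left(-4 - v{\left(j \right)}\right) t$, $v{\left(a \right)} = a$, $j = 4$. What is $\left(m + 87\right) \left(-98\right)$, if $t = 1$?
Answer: $-8134$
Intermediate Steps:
$m = -4$ ($m = 4 + \left(-4 - 4\right) 1 = 4 - 8 = -4$)
$\left(m + 87\right) \left(-98\right) = \left(-4 + 87\right) \left(-98\right) = 83 \left(-98\right) = -8134$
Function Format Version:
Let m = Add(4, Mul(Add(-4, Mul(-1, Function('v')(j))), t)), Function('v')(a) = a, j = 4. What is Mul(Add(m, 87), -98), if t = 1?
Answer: -8134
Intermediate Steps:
m = -4 (m = Add(4, Mul(Add(-4, Mul(-1, 4)), 1)) = Add(4, Mul(Add(-4, -4), 1)) = Add(4, Mul(-8, 1)) = Add(4, -8) = -4)
Mul(Add(m, 87), -98) = Mul(Add(-4, 87), -98) = Mul(83, -98) = -8134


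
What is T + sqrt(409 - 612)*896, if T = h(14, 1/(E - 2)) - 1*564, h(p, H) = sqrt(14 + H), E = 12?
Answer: -564 + sqrt(1410)/10 + 896*I*sqrt(203) ≈ -560.25 + 12766.0*I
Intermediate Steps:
T = -564 + sqrt(1410)/10 (T = sqrt(14 + 1/(12 - 2)) - 1*564 = sqrt(14 + 1/10) - 564 = sqrt(141/10) - 564 = sqrt(1410)/10 - 564 = -564 + sqrt(1410)/10 ≈ -560.25)
T + sqrt(409 - 612)*896 = (-564 + sqrt(1410)/10) + sqrt(409 - 612)*896 = (-564 + sqrt(1410)/10) + sqrt(-203)*896 = (-564 + sqrt(1410)/10) + (I*sqrt(203))*896 = (-564 + sqrt(1410)/10) + 896*I*sqrt(203) = -564 + sqrt(1410)/10 + 896*I*sqrt(203)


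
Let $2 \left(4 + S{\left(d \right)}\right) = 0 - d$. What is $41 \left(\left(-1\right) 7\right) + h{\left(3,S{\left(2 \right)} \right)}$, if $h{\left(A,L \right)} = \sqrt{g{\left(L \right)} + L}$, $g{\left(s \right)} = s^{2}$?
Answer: $-287 + 2 \sqrt{5} \approx -282.53$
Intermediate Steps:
$S{\left(d \right)} = -4 - \frac{d}{2}$ ($S{\left(d \right)} = -4 + \frac{0 - d}{2} = -4 + \frac{\left(-1\right) d}{2} = -4 - \frac{d}{2}$)
$h{\left(A,L \right)} = \sqrt{L + L^{2}}$ ($h{\left(A,L \right)} = \sqrt{L^{2} + L} = \sqrt{L + L^{2}}$)
$41 \left(\left(-1\right) 7\right) + h{\left(3,S{\left(2 \right)} \right)} = 41 \left(\left(-1\right) 7\right) + \sqrt{\left(-4 - 1\right) \left(1 - 5\right)} = 41 \left(-7\right) + \sqrt{\left(-4 - 1\right) \left(1 - 5\right)} = -287 + \sqrt{- 5 \left(1 - 5\right)} = -287 + \sqrt{\left(-5\right) \left(-4\right)} = -287 + \sqrt{20} = -287 + 2 \sqrt{5}$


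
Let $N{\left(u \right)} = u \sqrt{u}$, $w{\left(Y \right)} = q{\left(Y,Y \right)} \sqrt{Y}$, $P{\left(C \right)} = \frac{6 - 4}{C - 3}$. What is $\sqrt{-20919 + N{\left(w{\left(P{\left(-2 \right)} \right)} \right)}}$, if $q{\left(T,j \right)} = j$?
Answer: $\frac{\sqrt{-13074375 + 20 \sqrt[4]{2} \cdot 5^{\frac{3}{4}} \left(- i\right)^{\frac{3}{2}}}}{25} \approx 0.00031104 - 144.63 i$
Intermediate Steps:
$P{\left(C \right)} = \frac{2}{-3 + C}$
$w{\left(Y \right)} = Y^{\frac{3}{2}}$ ($w{\left(Y \right)} = Y \sqrt{Y} = Y^{\frac{3}{2}}$)
$N{\left(u \right)} = u^{\frac{3}{2}}$
$\sqrt{-20919 + N{\left(w{\left(P{\left(-2 \right)} \right)} \right)}} = \sqrt{-20919 + \left(\left(\frac{2}{-3 - 2}\right)^{\frac{3}{2}}\right)^{\frac{3}{2}}} = \sqrt{-20919 + \left(\left(\frac{2}{-5}\right)^{\frac{3}{2}}\right)^{\frac{3}{2}}} = \sqrt{-20919 + \left(\left(2 \left(- \frac{1}{5}\right)\right)^{\frac{3}{2}}\right)^{\frac{3}{2}}} = \sqrt{-20919 + \left(\left(- \frac{2}{5}\right)^{\frac{3}{2}}\right)^{\frac{3}{2}}} = \sqrt{-20919 + \left(- \frac{2 i \sqrt{10}}{25}\right)^{\frac{3}{2}}} = \sqrt{-20919 + \frac{4 \sqrt[4]{2} \cdot 5^{\frac{3}{4}} \left(- i\right)^{\frac{3}{2}}}{125}}$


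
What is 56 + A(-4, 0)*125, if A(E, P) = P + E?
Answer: -444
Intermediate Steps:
A(E, P) = E + P
56 + A(-4, 0)*125 = 56 + (-4 + 0)*125 = 56 - 4*125 = 56 - 500 = -444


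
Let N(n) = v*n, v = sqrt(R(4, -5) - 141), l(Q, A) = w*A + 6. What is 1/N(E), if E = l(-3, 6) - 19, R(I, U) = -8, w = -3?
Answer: I*sqrt(149)/4619 ≈ 0.0026427*I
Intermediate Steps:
l(Q, A) = 6 - 3*A (l(Q, A) = -3*A + 6 = 6 - 3*A)
v = I*sqrt(149) (v = sqrt(-8 - 141) = sqrt(-149) = I*sqrt(149) ≈ 12.207*I)
E = -31 (E = (6 - 3*6) - 19 = (6 - 18) - 19 = -12 - 19 = -31)
N(n) = I*n*sqrt(149) (N(n) = (I*sqrt(149))*n = I*n*sqrt(149))
1/N(E) = 1/(I*(-31)*sqrt(149)) = 1/(-31*I*sqrt(149)) = I*sqrt(149)/4619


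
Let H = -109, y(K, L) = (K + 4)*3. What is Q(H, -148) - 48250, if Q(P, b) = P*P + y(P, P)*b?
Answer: 10251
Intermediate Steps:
y(K, L) = 12 + 3*K (y(K, L) = (4 + K)*3 = 12 + 3*K)
Q(P, b) = P² + b*(12 + 3*P) (Q(P, b) = P*P + (12 + 3*P)*b = P² + b*(12 + 3*P))
Q(H, -148) - 48250 = ((-109)² + 3*(-148)*(4 - 109)) - 48250 = (11881 + 3*(-148)*(-105)) - 48250 = (11881 + 46620) - 48250 = 58501 - 48250 = 10251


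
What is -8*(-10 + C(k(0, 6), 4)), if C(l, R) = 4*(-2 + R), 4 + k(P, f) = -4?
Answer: 16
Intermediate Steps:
k(P, f) = -8 (k(P, f) = -4 - 4 = -8)
C(l, R) = -8 + 4*R
-8*(-10 + C(k(0, 6), 4)) = -8*(-10 + (-8 + 4*4)) = -8*(-10 + (-8 + 16)) = -8*(-10 + 8) = -8*(-2) = 16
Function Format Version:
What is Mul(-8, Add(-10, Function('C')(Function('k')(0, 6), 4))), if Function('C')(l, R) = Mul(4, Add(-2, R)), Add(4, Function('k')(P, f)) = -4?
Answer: 16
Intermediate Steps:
Function('k')(P, f) = -8 (Function('k')(P, f) = Add(-4, -4) = -8)
Function('C')(l, R) = Add(-8, Mul(4, R))
Mul(-8, Add(-10, Function('C')(Function('k')(0, 6), 4))) = Mul(-8, Add(-10, Add(-8, Mul(4, 4)))) = Mul(-8, Add(-10, Add(-8, 16))) = Mul(-8, Add(-10, 8)) = Mul(-8, -2) = 16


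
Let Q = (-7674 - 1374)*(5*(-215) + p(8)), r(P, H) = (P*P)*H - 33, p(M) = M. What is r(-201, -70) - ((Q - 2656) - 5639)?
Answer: -12474024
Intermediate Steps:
r(P, H) = -33 + H*P² (r(P, H) = P²*H - 33 = H*P² - 33 = -33 + H*P²)
Q = 9654216 (Q = (-7674 - 1374)*(5*(-215) + 8) = -9048*(-1075 + 8) = -9048*(-1067) = 9654216)
r(-201, -70) - ((Q - 2656) - 5639) = (-33 - 70*(-201)²) - ((9654216 - 2656) - 5639) = (-33 - 70*40401) - (9651560 - 5639) = (-33 - 2828070) - 1*9645921 = -2828103 - 9645921 = -12474024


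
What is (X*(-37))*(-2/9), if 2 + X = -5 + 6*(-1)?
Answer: -962/9 ≈ -106.89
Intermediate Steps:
X = -13 (X = -2 + (-5 + 6*(-1)) = -2 + (-5 - 6) = -2 - 11 = -13)
(X*(-37))*(-2/9) = (-13*(-37))*(-2/9) = 481*((⅑)*(-2)) = 481*(-2/9) = -962/9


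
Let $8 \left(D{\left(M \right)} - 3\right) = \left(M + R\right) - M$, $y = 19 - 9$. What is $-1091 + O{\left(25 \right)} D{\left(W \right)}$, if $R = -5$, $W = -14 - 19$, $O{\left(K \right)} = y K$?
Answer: $- \frac{1989}{4} \approx -497.25$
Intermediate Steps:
$y = 10$ ($y = 19 - 9 = 10$)
$O{\left(K \right)} = 10 K$
$W = -33$
$D{\left(M \right)} = \frac{19}{8}$ ($D{\left(M \right)} = 3 + \frac{\left(M - 5\right) - M}{8} = 3 + \frac{\left(-5 + M\right) - M}{8} = 3 + \frac{1}{8} \left(-5\right) = 3 - \frac{5}{8} = \frac{19}{8}$)
$-1091 + O{\left(25 \right)} D{\left(W \right)} = -1091 + 10 \cdot 25 \cdot \frac{19}{8} = -1091 + 250 \cdot \frac{19}{8} = -1091 + \frac{2375}{4} = - \frac{1989}{4}$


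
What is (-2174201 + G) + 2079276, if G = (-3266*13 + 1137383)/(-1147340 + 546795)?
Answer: -11401565810/120109 ≈ -94927.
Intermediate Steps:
G = -218985/120109 (G = (-42458 + 1137383)/(-600545) = 1094925*(-1/600545) = -218985/120109 ≈ -1.8232)
(-2174201 + G) + 2079276 = (-2174201 - 218985/120109) + 2079276 = -261141326894/120109 + 2079276 = -11401565810/120109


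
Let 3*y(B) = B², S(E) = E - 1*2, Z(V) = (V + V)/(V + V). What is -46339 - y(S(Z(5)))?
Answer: -139018/3 ≈ -46339.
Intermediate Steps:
Z(V) = 1 (Z(V) = (2*V)/((2*V)) = (2*V)*(1/(2*V)) = 1)
S(E) = -2 + E (S(E) = E - 2 = -2 + E)
y(B) = B²/3
-46339 - y(S(Z(5))) = -46339 - (-2 + 1)²/3 = -46339 - (-1)²/3 = -46339 - 1/3 = -46339 - 1*⅓ = -46339 - ⅓ = -139018/3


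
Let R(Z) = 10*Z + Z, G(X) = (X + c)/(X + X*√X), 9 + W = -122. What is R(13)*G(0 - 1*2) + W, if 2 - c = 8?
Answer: 179/3 - 572*I*√2/3 ≈ 59.667 - 269.64*I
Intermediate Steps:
W = -131 (W = -9 - 122 = -131)
c = -6 (c = 2 - 1*8 = 2 - 8 = -6)
G(X) = (-6 + X)/(X + X^(3/2)) (G(X) = (X - 6)/(X + X*√X) = (-6 + X)/(X + X^(3/2)))
R(Z) = 11*Z
R(13)*G(0 - 1*2) + W = (11*13)*((-6 + (0 - 1*2))/((0 - 1*2) + (0 - 1*2)^(3/2))) - 131 = 143*((-6 + (0 - 2))/((0 - 2) + (0 - 2)^(3/2))) - 131 = 143*((-6 - 2)/(-2 + (-2)^(3/2))) - 131 = 143*(-8/(-2 - 2*I*√2)) - 131 = -1144/(-2 - 2*I*√2) - 131 = -131 - 1144/(-2 - 2*I*√2)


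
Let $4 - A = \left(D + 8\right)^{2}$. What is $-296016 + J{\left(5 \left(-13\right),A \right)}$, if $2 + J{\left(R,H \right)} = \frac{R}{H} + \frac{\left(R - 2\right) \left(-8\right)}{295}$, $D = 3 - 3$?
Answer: $- \frac{1047893453}{3540} \approx -2.9602 \cdot 10^{5}$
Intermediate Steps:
$D = 0$ ($D = 3 - 3 = 0$)
$A = -60$ ($A = 4 - \left(0 + 8\right)^{2} = 4 - 8^{2} = 4 - 64 = -60$)
$J{\left(R,H \right)} = - \frac{574}{295} - \frac{8 R}{295} + \frac{R}{H}$ ($J{\left(R,H \right)} = -2 + \left(\frac{R}{H} + \frac{\left(R - 2\right) \left(-8\right)}{295}\right) = -2 + \left(\frac{R}{H} + \left(-2 + R\right) \left(-8\right) \frac{1}{295}\right) = -2 + \left(\frac{R}{H} + \left(16 - 8 R\right) \frac{1}{295}\right) = -2 - \left(- \frac{16}{295} + \frac{8 R}{295} - \frac{R}{H}\right) = -2 + \left(\frac{16}{295} - \frac{8 R}{295} + \frac{R}{H}\right) = - \frac{574}{295} - \frac{8 R}{295} + \frac{R}{H}$)
$-296016 + J{\left(5 \left(-13\right),A \right)} = -296016 - \left(\frac{574}{295} - \frac{5 \left(-13\right)}{-60} + \frac{8}{295} \cdot 5 \left(-13\right)\right) = -296016 - - \frac{3187}{3540} = -296016 + \left(- \frac{574}{295} + \frac{104}{59} + \frac{13}{12}\right) = -296016 + \frac{3187}{3540} = - \frac{1047893453}{3540}$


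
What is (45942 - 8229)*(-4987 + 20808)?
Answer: 596657373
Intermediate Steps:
(45942 - 8229)*(-4987 + 20808) = 37713*15821 = 596657373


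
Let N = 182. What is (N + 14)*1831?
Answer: 358876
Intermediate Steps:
(N + 14)*1831 = (182 + 14)*1831 = 196*1831 = 358876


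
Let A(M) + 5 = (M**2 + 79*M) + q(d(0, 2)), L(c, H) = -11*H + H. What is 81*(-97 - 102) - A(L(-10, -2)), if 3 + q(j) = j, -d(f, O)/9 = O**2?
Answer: -18055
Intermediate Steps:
d(f, O) = -9*O**2
q(j) = -3 + j
L(c, H) = -10*H
A(M) = -44 + M**2 + 79*M (A(M) = -5 + ((M**2 + 79*M) + (-3 - 9*2**2)) = -5 + ((M**2 + 79*M) + (-3 - 9*4)) = -5 + ((M**2 + 79*M) + (-3 - 36)) = -5 + ((M**2 + 79*M) - 39) = -5 + (-39 + M**2 + 79*M) = -44 + M**2 + 79*M)
81*(-97 - 102) - A(L(-10, -2)) = 81*(-97 - 102) - (-44 + (-10*(-2))**2 + 79*(-10*(-2))) = 81*(-199) - (-44 + 20**2 + 79*20) = -16119 - (-44 + 400 + 1580) = -16119 - 1*1936 = -16119 - 1936 = -18055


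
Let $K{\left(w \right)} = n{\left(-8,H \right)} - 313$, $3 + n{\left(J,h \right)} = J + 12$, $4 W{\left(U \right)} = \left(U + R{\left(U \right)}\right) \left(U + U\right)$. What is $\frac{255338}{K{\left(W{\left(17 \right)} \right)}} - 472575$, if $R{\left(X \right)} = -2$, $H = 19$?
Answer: $- \frac{73849369}{156} \approx -4.7339 \cdot 10^{5}$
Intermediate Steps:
$W{\left(U \right)} = \frac{U \left(-2 + U\right)}{2}$ ($W{\left(U \right)} = \frac{\left(U - 2\right) \left(U + U\right)}{4} = \frac{\left(-2 + U\right) 2 U}{4} = \frac{2 U \left(-2 + U\right)}{4} = \frac{U \left(-2 + U\right)}{2}$)
$n{\left(J,h \right)} = 9 + J$ ($n{\left(J,h \right)} = -3 + \left(J + 12\right) = -3 + \left(12 + J\right) = 9 + J$)
$K{\left(w \right)} = -312$ ($K{\left(w \right)} = \left(9 - 8\right) - 313 = 1 - 313 = -312$)
$\frac{255338}{K{\left(W{\left(17 \right)} \right)}} - 472575 = \frac{255338}{-312} - 472575 = 255338 \left(- \frac{1}{312}\right) - 472575 = - \frac{127669}{156} - 472575 = - \frac{73849369}{156}$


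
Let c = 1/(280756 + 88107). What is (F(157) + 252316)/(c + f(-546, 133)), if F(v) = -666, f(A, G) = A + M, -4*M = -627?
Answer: -371297495800/574319687 ≈ -646.50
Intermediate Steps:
M = 627/4 (M = -¼*(-627) = 627/4 ≈ 156.75)
c = 1/368863 ≈ 2.7110e-6
f(A, G) = 627/4 + A (f(A, G) = A + 627/4 = 627/4 + A)
(F(157) + 252316)/(c + f(-546, 133)) = (-666 + 252316)/(1/368863 + (627/4 - 546)) = 251650/(1/368863 - 1557/4) = 251650/(-574319687/1475452) = 251650*(-1475452/574319687) = -371297495800/574319687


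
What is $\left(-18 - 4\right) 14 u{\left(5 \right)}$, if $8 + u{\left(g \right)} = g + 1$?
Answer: $616$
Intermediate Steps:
$u{\left(g \right)} = -7 + g$ ($u{\left(g \right)} = -8 + \left(g + 1\right) = -8 + \left(1 + g\right) = -7 + g$)
$\left(-18 - 4\right) 14 u{\left(5 \right)} = \left(-18 - 4\right) 14 \left(-7 + 5\right) = \left(-18 - 4\right) 14 \left(-2\right) = \left(-22\right) 14 \left(-2\right) = \left(-308\right) \left(-2\right) = 616$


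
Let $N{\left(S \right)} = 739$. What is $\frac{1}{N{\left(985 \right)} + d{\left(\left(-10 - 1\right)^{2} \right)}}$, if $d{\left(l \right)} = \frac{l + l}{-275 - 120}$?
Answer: $\frac{395}{291663} \approx 0.0013543$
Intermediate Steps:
$d{\left(l \right)} = - \frac{2 l}{395}$ ($d{\left(l \right)} = \frac{2 l}{-395} = 2 l \left(- \frac{1}{395}\right) = - \frac{2 l}{395}$)
$\frac{1}{N{\left(985 \right)} + d{\left(\left(-10 - 1\right)^{2} \right)}} = \frac{1}{739 - \frac{2 \left(-10 - 1\right)^{2}}{395}} = \frac{1}{739 - \frac{2 \left(-11\right)^{2}}{395}} = \frac{1}{739 - \frac{242}{395}} = \frac{1}{\frac{291663}{395}} = \frac{395}{291663}$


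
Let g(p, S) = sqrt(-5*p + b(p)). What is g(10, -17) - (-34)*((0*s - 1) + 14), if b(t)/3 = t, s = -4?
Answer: 442 + 2*I*sqrt(5) ≈ 442.0 + 4.4721*I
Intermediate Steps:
b(t) = 3*t
g(p, S) = sqrt(2)*sqrt(-p) (g(p, S) = sqrt(-5*p + 3*p) = sqrt(-2*p) = sqrt(2)*sqrt(-p))
g(10, -17) - (-34)*((0*s - 1) + 14) = sqrt(2)*sqrt(-1*10) - (-34)*((0*(-4) - 1) + 14) = sqrt(2)*sqrt(-10) - (-34)*((0 - 1) + 14) = sqrt(2)*(I*sqrt(10)) - (-34)*(-1 + 14) = 2*I*sqrt(5) - (-34)*13 = 2*I*sqrt(5) - 1*(-442) = 2*I*sqrt(5) + 442 = 442 + 2*I*sqrt(5)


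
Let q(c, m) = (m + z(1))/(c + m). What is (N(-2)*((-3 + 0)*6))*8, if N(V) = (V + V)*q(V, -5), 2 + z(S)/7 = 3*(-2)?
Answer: 35136/7 ≈ 5019.4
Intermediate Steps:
z(S) = -56 (z(S) = -14 + 7*(3*(-2)) = -14 + 7*(-6) = -14 - 42 = -56)
q(c, m) = (-56 + m)/(c + m) (q(c, m) = (m - 56)/(c + m) = (-56 + m)/(c + m))
N(V) = -122*V/(-5 + V) (N(V) = (V + V)*((-56 - 5)/(V - 5)) = (2*V)*(-61/(-5 + V)) = -122*V/(-5 + V))
(N(-2)*((-3 + 0)*6))*8 = ((-122*(-2)/(-5 - 2))*((-3 + 0)*6))*8 = ((-122*(-2)/(-7))*(-3*6))*8 = (-122*(-2)*(-⅐)*(-18))*8 = -244/7*(-18)*8 = (4392/7)*8 = 35136/7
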